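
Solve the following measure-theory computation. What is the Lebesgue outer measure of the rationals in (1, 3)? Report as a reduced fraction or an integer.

Q cap (1, 3) is countable; list its elements as q_1, q_2, ... . Fix eps > 0 and cover the k-th point by an interval of length eps * 2^(-k). The cover has total length eps * sum_{k>=1} 2^(-k) = eps, so by definition of outer measure m*(Q cap (1, 3)) <= eps. Since eps was arbitrary and m* >= 0, the outer measure is 0.

0


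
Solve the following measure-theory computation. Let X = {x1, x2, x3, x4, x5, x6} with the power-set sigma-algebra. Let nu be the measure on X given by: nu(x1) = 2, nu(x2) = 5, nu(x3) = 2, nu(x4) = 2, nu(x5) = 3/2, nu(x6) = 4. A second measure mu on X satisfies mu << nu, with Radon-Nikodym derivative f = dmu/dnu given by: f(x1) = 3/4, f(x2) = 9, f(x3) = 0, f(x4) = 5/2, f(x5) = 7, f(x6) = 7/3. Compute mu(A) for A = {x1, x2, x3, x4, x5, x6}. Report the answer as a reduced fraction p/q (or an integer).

By the defining property of the Radon-Nikodym derivative, for every measurable set A,
  mu(A) = integral_A f dnu.
Since nu is a discrete measure concentrated on the atoms of X, the integral over A reduces to the sum
  mu(A) = sum_{x in A} f(x) * nu({x}).
Computing each term:
  x1: f(x1) * nu(x1) = 3/4 * 2 = 3/2.
  x2: f(x2) * nu(x2) = 9 * 5 = 45.
  x3: f(x3) * nu(x3) = 0 * 2 = 0.
  x4: f(x4) * nu(x4) = 5/2 * 2 = 5.
  x5: f(x5) * nu(x5) = 7 * 3/2 = 21/2.
  x6: f(x6) * nu(x6) = 7/3 * 4 = 28/3.
Summing: mu(A) = 3/2 + 45 + 0 + 5 + 21/2 + 28/3 = 214/3.

214/3


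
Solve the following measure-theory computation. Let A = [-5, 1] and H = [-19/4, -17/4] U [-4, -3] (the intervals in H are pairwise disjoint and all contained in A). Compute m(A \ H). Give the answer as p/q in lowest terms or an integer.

The ambient interval has length m(A) = 1 - (-5) = 6.
Since the holes are disjoint and sit inside A, by finite additivity
  m(H) = sum_i (b_i - a_i), and m(A \ H) = m(A) - m(H).
Computing the hole measures:
  m(H_1) = -17/4 - (-19/4) = 1/2.
  m(H_2) = -3 - (-4) = 1.
Summed: m(H) = 1/2 + 1 = 3/2.
So m(A \ H) = 6 - 3/2 = 9/2.

9/2


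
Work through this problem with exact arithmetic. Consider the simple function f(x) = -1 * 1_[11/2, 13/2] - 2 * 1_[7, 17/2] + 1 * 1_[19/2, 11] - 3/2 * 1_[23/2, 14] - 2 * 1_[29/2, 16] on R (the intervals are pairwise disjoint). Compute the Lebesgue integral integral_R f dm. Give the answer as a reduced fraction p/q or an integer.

For a simple function f = sum_i c_i * 1_{A_i} with disjoint A_i,
  integral f dm = sum_i c_i * m(A_i).
Lengths of the A_i:
  m(A_1) = 13/2 - 11/2 = 1.
  m(A_2) = 17/2 - 7 = 3/2.
  m(A_3) = 11 - 19/2 = 3/2.
  m(A_4) = 14 - 23/2 = 5/2.
  m(A_5) = 16 - 29/2 = 3/2.
Contributions c_i * m(A_i):
  (-1) * (1) = -1.
  (-2) * (3/2) = -3.
  (1) * (3/2) = 3/2.
  (-3/2) * (5/2) = -15/4.
  (-2) * (3/2) = -3.
Total: -1 - 3 + 3/2 - 15/4 - 3 = -37/4.

-37/4


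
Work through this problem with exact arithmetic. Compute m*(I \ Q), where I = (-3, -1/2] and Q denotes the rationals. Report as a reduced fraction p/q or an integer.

The interval I = (-3, -1/2] has m(I) = -1/2 - (-3) = 5/2 (endpoints are measure-zero, so open/closed/half-open agree). Write I = (I cap Q) u (I \ Q). The rationals in I are countable, so m*(I cap Q) = 0 (cover each rational by intervals whose total length is arbitrarily small). By countable subadditivity m*(I) <= m*(I cap Q) + m*(I \ Q), hence m*(I \ Q) >= m(I) = 5/2. The reverse inequality m*(I \ Q) <= m*(I) = 5/2 is trivial since (I \ Q) is a subset of I. Therefore m*(I \ Q) = 5/2.

5/2


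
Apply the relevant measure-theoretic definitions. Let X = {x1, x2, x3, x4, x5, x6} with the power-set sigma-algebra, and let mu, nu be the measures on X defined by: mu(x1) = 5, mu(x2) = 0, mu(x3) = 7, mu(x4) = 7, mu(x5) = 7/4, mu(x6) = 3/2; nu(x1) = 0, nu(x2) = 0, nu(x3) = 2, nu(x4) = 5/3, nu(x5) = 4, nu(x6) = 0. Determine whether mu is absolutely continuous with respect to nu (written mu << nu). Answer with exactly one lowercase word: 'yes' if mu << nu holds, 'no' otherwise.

mu << nu means: every nu-null measurable set is also mu-null; equivalently, for every atom x, if nu({x}) = 0 then mu({x}) = 0.
Checking each atom:
  x1: nu = 0, mu = 5 > 0 -> violates mu << nu.
  x2: nu = 0, mu = 0 -> consistent with mu << nu.
  x3: nu = 2 > 0 -> no constraint.
  x4: nu = 5/3 > 0 -> no constraint.
  x5: nu = 4 > 0 -> no constraint.
  x6: nu = 0, mu = 3/2 > 0 -> violates mu << nu.
The atom(s) x1, x6 violate the condition (nu = 0 but mu > 0). Therefore mu is NOT absolutely continuous w.r.t. nu.

no


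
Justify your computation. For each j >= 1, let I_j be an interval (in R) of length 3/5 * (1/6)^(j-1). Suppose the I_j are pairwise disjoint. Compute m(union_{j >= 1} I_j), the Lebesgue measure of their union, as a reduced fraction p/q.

By countable additivity of the Lebesgue measure on pairwise disjoint measurable sets,
  m(union_{j >= 1} I_j) = sum_{j >= 1} m(I_j) = sum_{j >= 1} a * r^(j-1),
  with a = 3/5 and r = 1/6.
Since 0 < r = 1/6 < 1, the geometric series converges:
  sum_{j >= 1} a * r^(j-1) = a / (1 - r).
  = 3/5 / (1 - 1/6)
  = 3/5 / (5/6)
  = 18/25.

18/25


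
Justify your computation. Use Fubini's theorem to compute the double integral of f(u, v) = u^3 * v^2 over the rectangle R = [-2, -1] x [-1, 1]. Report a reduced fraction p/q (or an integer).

f(u, v) is a tensor product of a function of u and a function of v, and both factors are bounded continuous (hence Lebesgue integrable) on the rectangle, so Fubini's theorem applies:
  integral_R f d(m x m) = (integral_a1^b1 u^3 du) * (integral_a2^b2 v^2 dv).
Inner integral in u: integral_{-2}^{-1} u^3 du = ((-1)^4 - (-2)^4)/4
  = -15/4.
Inner integral in v: integral_{-1}^{1} v^2 dv = (1^3 - (-1)^3)/3
  = 2/3.
Product: (-15/4) * (2/3) = -5/2.

-5/2


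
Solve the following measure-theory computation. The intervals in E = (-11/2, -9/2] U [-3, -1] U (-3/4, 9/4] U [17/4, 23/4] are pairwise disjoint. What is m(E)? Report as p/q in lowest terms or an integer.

For pairwise disjoint intervals, m(union_i I_i) = sum_i m(I_i),
and m is invariant under swapping open/closed endpoints (single points have measure 0).
So m(E) = sum_i (b_i - a_i).
  I_1 has length -9/2 - (-11/2) = 1.
  I_2 has length -1 - (-3) = 2.
  I_3 has length 9/4 - (-3/4) = 3.
  I_4 has length 23/4 - 17/4 = 3/2.
Summing:
  m(E) = 1 + 2 + 3 + 3/2 = 15/2.

15/2


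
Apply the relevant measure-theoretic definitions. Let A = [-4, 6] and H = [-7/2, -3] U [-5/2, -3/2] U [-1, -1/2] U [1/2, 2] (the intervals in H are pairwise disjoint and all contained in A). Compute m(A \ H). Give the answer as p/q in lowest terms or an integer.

The ambient interval has length m(A) = 6 - (-4) = 10.
Since the holes are disjoint and sit inside A, by finite additivity
  m(H) = sum_i (b_i - a_i), and m(A \ H) = m(A) - m(H).
Computing the hole measures:
  m(H_1) = -3 - (-7/2) = 1/2.
  m(H_2) = -3/2 - (-5/2) = 1.
  m(H_3) = -1/2 - (-1) = 1/2.
  m(H_4) = 2 - 1/2 = 3/2.
Summed: m(H) = 1/2 + 1 + 1/2 + 3/2 = 7/2.
So m(A \ H) = 10 - 7/2 = 13/2.

13/2


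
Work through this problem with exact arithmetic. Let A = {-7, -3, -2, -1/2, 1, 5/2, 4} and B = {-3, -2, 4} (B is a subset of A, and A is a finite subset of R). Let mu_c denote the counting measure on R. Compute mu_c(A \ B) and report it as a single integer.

Counting measure assigns mu_c(E) = |E| (number of elements) when E is finite. For B subset A, A \ B is the set of elements of A not in B, so |A \ B| = |A| - |B|.
|A| = 7, |B| = 3, so mu_c(A \ B) = 7 - 3 = 4.

4


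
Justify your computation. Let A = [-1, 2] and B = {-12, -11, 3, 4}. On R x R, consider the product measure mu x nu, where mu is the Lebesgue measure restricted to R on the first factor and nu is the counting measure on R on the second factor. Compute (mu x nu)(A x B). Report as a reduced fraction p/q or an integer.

For a measurable rectangle A x B, the product measure satisfies
  (mu x nu)(A x B) = mu(A) * nu(B).
  mu(A) = 3.
  nu(B) = 4.
  (mu x nu)(A x B) = 3 * 4 = 12.

12


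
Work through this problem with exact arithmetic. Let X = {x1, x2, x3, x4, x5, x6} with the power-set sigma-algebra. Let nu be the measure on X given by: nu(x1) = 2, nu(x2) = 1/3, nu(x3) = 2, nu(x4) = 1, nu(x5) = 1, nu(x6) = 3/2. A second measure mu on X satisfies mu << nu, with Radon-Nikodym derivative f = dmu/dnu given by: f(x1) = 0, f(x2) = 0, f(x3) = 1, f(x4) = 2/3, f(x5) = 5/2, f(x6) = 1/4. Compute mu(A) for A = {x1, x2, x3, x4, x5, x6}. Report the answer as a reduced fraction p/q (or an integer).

By the defining property of the Radon-Nikodym derivative, for every measurable set A,
  mu(A) = integral_A f dnu.
Since nu is a discrete measure concentrated on the atoms of X, the integral over A reduces to the sum
  mu(A) = sum_{x in A} f(x) * nu({x}).
Computing each term:
  x1: f(x1) * nu(x1) = 0 * 2 = 0.
  x2: f(x2) * nu(x2) = 0 * 1/3 = 0.
  x3: f(x3) * nu(x3) = 1 * 2 = 2.
  x4: f(x4) * nu(x4) = 2/3 * 1 = 2/3.
  x5: f(x5) * nu(x5) = 5/2 * 1 = 5/2.
  x6: f(x6) * nu(x6) = 1/4 * 3/2 = 3/8.
Summing: mu(A) = 0 + 0 + 2 + 2/3 + 5/2 + 3/8 = 133/24.

133/24


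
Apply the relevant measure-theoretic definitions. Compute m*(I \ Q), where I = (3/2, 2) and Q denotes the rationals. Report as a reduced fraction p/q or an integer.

The interval I = (3/2, 2) has m(I) = 2 - 3/2 = 1/2 (endpoints are measure-zero, so open/closed/half-open agree). Write I = (I cap Q) u (I \ Q). The rationals in I are countable, so m*(I cap Q) = 0 (cover each rational by intervals whose total length is arbitrarily small). By countable subadditivity m*(I) <= m*(I cap Q) + m*(I \ Q), hence m*(I \ Q) >= m(I) = 1/2. The reverse inequality m*(I \ Q) <= m*(I) = 1/2 is trivial since (I \ Q) is a subset of I. Therefore m*(I \ Q) = 1/2.

1/2


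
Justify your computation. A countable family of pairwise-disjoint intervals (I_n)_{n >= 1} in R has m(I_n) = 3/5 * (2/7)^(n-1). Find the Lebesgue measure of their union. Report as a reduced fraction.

By countable additivity of the Lebesgue measure on pairwise disjoint measurable sets,
  m(union_{n >= 1} I_n) = sum_{n >= 1} m(I_n) = sum_{n >= 1} a * r^(n-1),
  with a = 3/5 and r = 2/7.
Since 0 < r = 2/7 < 1, the geometric series converges:
  sum_{n >= 1} a * r^(n-1) = a / (1 - r).
  = 3/5 / (1 - 2/7)
  = 3/5 / (5/7)
  = 21/25.

21/25


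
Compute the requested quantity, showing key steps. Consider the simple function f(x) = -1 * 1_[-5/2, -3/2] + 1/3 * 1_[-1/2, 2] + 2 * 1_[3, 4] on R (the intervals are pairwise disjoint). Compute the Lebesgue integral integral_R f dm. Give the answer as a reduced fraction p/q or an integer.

For a simple function f = sum_i c_i * 1_{A_i} with disjoint A_i,
  integral f dm = sum_i c_i * m(A_i).
Lengths of the A_i:
  m(A_1) = -3/2 - (-5/2) = 1.
  m(A_2) = 2 - (-1/2) = 5/2.
  m(A_3) = 4 - 3 = 1.
Contributions c_i * m(A_i):
  (-1) * (1) = -1.
  (1/3) * (5/2) = 5/6.
  (2) * (1) = 2.
Total: -1 + 5/6 + 2 = 11/6.

11/6


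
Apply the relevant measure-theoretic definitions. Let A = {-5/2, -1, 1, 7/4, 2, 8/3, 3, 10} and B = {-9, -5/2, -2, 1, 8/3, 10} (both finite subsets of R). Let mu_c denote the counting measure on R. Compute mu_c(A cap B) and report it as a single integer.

Counting measure on a finite set equals cardinality. mu_c(A cap B) = |A cap B| (elements appearing in both).
Enumerating the elements of A that also lie in B gives 4 element(s).
So mu_c(A cap B) = 4.

4


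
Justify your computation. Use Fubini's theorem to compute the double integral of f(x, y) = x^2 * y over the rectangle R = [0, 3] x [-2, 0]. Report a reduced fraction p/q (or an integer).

f(x, y) is a tensor product of a function of x and a function of y, and both factors are bounded continuous (hence Lebesgue integrable) on the rectangle, so Fubini's theorem applies:
  integral_R f d(m x m) = (integral_a1^b1 x^2 dx) * (integral_a2^b2 y dy).
Inner integral in x: integral_{0}^{3} x^2 dx = (3^3 - 0^3)/3
  = 9.
Inner integral in y: integral_{-2}^{0} y dy = (0^2 - (-2)^2)/2
  = -2.
Product: (9) * (-2) = -18.

-18


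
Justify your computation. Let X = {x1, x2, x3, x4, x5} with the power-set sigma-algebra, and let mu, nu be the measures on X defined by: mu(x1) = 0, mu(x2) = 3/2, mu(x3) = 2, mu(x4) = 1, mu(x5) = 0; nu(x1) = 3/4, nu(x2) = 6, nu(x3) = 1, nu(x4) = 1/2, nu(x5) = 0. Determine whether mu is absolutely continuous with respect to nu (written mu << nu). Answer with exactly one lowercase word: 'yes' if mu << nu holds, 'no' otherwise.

mu << nu means: every nu-null measurable set is also mu-null; equivalently, for every atom x, if nu({x}) = 0 then mu({x}) = 0.
Checking each atom:
  x1: nu = 3/4 > 0 -> no constraint.
  x2: nu = 6 > 0 -> no constraint.
  x3: nu = 1 > 0 -> no constraint.
  x4: nu = 1/2 > 0 -> no constraint.
  x5: nu = 0, mu = 0 -> consistent with mu << nu.
No atom violates the condition. Therefore mu << nu.

yes


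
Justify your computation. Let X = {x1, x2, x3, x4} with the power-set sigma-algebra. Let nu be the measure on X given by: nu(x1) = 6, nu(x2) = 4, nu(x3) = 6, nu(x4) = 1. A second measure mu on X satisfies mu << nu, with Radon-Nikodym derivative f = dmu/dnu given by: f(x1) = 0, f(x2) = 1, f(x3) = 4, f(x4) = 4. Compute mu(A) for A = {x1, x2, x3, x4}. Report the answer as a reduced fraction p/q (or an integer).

By the defining property of the Radon-Nikodym derivative, for every measurable set A,
  mu(A) = integral_A f dnu.
Since nu is a discrete measure concentrated on the atoms of X, the integral over A reduces to the sum
  mu(A) = sum_{x in A} f(x) * nu({x}).
Computing each term:
  x1: f(x1) * nu(x1) = 0 * 6 = 0.
  x2: f(x2) * nu(x2) = 1 * 4 = 4.
  x3: f(x3) * nu(x3) = 4 * 6 = 24.
  x4: f(x4) * nu(x4) = 4 * 1 = 4.
Summing: mu(A) = 0 + 4 + 24 + 4 = 32.

32


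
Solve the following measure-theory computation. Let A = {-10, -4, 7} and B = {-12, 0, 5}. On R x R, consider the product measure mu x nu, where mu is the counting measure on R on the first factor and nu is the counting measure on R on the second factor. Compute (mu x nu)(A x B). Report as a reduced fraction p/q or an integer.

For a measurable rectangle A x B, the product measure satisfies
  (mu x nu)(A x B) = mu(A) * nu(B).
  mu(A) = 3.
  nu(B) = 3.
  (mu x nu)(A x B) = 3 * 3 = 9.

9


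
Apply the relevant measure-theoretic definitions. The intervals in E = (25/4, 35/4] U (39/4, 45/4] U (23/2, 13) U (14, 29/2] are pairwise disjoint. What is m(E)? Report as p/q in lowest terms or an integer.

For pairwise disjoint intervals, m(union_i I_i) = sum_i m(I_i),
and m is invariant under swapping open/closed endpoints (single points have measure 0).
So m(E) = sum_i (b_i - a_i).
  I_1 has length 35/4 - 25/4 = 5/2.
  I_2 has length 45/4 - 39/4 = 3/2.
  I_3 has length 13 - 23/2 = 3/2.
  I_4 has length 29/2 - 14 = 1/2.
Summing:
  m(E) = 5/2 + 3/2 + 3/2 + 1/2 = 6.

6


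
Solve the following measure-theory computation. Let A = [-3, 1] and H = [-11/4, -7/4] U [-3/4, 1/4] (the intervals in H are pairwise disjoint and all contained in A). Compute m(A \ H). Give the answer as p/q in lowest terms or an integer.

The ambient interval has length m(A) = 1 - (-3) = 4.
Since the holes are disjoint and sit inside A, by finite additivity
  m(H) = sum_i (b_i - a_i), and m(A \ H) = m(A) - m(H).
Computing the hole measures:
  m(H_1) = -7/4 - (-11/4) = 1.
  m(H_2) = 1/4 - (-3/4) = 1.
Summed: m(H) = 1 + 1 = 2.
So m(A \ H) = 4 - 2 = 2.

2


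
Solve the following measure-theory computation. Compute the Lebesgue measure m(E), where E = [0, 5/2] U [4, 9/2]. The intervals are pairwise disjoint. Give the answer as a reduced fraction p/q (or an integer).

For pairwise disjoint intervals, m(union_i I_i) = sum_i m(I_i),
and m is invariant under swapping open/closed endpoints (single points have measure 0).
So m(E) = sum_i (b_i - a_i).
  I_1 has length 5/2 - 0 = 5/2.
  I_2 has length 9/2 - 4 = 1/2.
Summing:
  m(E) = 5/2 + 1/2 = 3.

3


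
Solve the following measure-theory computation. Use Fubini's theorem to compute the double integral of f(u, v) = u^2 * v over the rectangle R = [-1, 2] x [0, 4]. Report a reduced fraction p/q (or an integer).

f(u, v) is a tensor product of a function of u and a function of v, and both factors are bounded continuous (hence Lebesgue integrable) on the rectangle, so Fubini's theorem applies:
  integral_R f d(m x m) = (integral_a1^b1 u^2 du) * (integral_a2^b2 v dv).
Inner integral in u: integral_{-1}^{2} u^2 du = (2^3 - (-1)^3)/3
  = 3.
Inner integral in v: integral_{0}^{4} v dv = (4^2 - 0^2)/2
  = 8.
Product: (3) * (8) = 24.

24


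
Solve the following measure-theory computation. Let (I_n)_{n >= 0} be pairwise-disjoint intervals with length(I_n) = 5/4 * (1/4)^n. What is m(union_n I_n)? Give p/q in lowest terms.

By countable additivity of the Lebesgue measure on pairwise disjoint measurable sets,
  m(union_{n >= 0} I_n) = sum_{n >= 0} m(I_n) = sum_{n >= 0} a * r^n,
  with a = 5/4 and r = 1/4.
Since 0 < r = 1/4 < 1, the geometric series converges:
  sum_{n >= 0} a * r^n = a / (1 - r).
  = 5/4 / (1 - 1/4)
  = 5/4 / (3/4)
  = 5/3.

5/3


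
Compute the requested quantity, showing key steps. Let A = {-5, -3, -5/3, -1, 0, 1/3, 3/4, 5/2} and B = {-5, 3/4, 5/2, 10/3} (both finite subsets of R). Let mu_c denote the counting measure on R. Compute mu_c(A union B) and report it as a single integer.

Counting measure on a finite set equals cardinality. By inclusion-exclusion, |A union B| = |A| + |B| - |A cap B|.
|A| = 8, |B| = 4, |A cap B| = 3.
So mu_c(A union B) = 8 + 4 - 3 = 9.

9


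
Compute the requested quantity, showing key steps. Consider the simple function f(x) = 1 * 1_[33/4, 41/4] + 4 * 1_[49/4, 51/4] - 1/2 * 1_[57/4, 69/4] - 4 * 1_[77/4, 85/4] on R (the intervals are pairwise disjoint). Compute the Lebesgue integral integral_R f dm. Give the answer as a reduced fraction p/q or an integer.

For a simple function f = sum_i c_i * 1_{A_i} with disjoint A_i,
  integral f dm = sum_i c_i * m(A_i).
Lengths of the A_i:
  m(A_1) = 41/4 - 33/4 = 2.
  m(A_2) = 51/4 - 49/4 = 1/2.
  m(A_3) = 69/4 - 57/4 = 3.
  m(A_4) = 85/4 - 77/4 = 2.
Contributions c_i * m(A_i):
  (1) * (2) = 2.
  (4) * (1/2) = 2.
  (-1/2) * (3) = -3/2.
  (-4) * (2) = -8.
Total: 2 + 2 - 3/2 - 8 = -11/2.

-11/2


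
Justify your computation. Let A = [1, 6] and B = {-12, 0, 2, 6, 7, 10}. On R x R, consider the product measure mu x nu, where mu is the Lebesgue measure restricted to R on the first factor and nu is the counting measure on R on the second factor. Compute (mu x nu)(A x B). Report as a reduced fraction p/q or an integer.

For a measurable rectangle A x B, the product measure satisfies
  (mu x nu)(A x B) = mu(A) * nu(B).
  mu(A) = 5.
  nu(B) = 6.
  (mu x nu)(A x B) = 5 * 6 = 30.

30


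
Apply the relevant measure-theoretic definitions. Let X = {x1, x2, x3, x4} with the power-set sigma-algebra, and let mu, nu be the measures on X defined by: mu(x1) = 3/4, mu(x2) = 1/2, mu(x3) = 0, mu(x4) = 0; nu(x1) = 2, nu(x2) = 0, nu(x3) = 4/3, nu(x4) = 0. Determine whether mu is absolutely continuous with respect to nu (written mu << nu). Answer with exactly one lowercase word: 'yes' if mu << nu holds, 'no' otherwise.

mu << nu means: every nu-null measurable set is also mu-null; equivalently, for every atom x, if nu({x}) = 0 then mu({x}) = 0.
Checking each atom:
  x1: nu = 2 > 0 -> no constraint.
  x2: nu = 0, mu = 1/2 > 0 -> violates mu << nu.
  x3: nu = 4/3 > 0 -> no constraint.
  x4: nu = 0, mu = 0 -> consistent with mu << nu.
The atom(s) x2 violate the condition (nu = 0 but mu > 0). Therefore mu is NOT absolutely continuous w.r.t. nu.

no


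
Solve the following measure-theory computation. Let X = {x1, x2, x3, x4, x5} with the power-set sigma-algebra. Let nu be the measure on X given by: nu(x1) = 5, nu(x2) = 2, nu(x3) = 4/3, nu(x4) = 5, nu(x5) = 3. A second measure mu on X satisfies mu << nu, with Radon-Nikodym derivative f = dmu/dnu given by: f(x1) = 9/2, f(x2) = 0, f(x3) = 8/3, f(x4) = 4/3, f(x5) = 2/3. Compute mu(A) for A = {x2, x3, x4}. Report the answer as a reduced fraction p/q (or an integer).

By the defining property of the Radon-Nikodym derivative, for every measurable set A,
  mu(A) = integral_A f dnu.
Since nu is a discrete measure concentrated on the atoms of X, the integral over A reduces to the sum
  mu(A) = sum_{x in A} f(x) * nu({x}).
Computing each term:
  x2: f(x2) * nu(x2) = 0 * 2 = 0.
  x3: f(x3) * nu(x3) = 8/3 * 4/3 = 32/9.
  x4: f(x4) * nu(x4) = 4/3 * 5 = 20/3.
Summing: mu(A) = 0 + 32/9 + 20/3 = 92/9.

92/9


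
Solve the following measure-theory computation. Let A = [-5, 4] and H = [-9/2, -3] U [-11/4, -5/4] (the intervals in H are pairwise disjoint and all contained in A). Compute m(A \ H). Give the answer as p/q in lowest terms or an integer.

The ambient interval has length m(A) = 4 - (-5) = 9.
Since the holes are disjoint and sit inside A, by finite additivity
  m(H) = sum_i (b_i - a_i), and m(A \ H) = m(A) - m(H).
Computing the hole measures:
  m(H_1) = -3 - (-9/2) = 3/2.
  m(H_2) = -5/4 - (-11/4) = 3/2.
Summed: m(H) = 3/2 + 3/2 = 3.
So m(A \ H) = 9 - 3 = 6.

6


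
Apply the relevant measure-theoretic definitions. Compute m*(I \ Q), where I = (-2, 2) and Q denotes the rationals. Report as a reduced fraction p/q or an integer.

The interval I = (-2, 2) has m(I) = 2 - (-2) = 4 (endpoints are measure-zero, so open/closed/half-open agree). Write I = (I cap Q) u (I \ Q). The rationals in I are countable, so m*(I cap Q) = 0 (cover each rational by intervals whose total length is arbitrarily small). By countable subadditivity m*(I) <= m*(I cap Q) + m*(I \ Q), hence m*(I \ Q) >= m(I) = 4. The reverse inequality m*(I \ Q) <= m*(I) = 4 is trivial since (I \ Q) is a subset of I. Therefore m*(I \ Q) = 4.

4


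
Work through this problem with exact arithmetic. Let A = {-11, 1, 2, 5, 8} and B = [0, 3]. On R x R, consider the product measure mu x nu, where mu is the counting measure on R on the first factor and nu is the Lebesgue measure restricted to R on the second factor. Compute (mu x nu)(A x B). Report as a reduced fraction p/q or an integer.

For a measurable rectangle A x B, the product measure satisfies
  (mu x nu)(A x B) = mu(A) * nu(B).
  mu(A) = 5.
  nu(B) = 3.
  (mu x nu)(A x B) = 5 * 3 = 15.

15


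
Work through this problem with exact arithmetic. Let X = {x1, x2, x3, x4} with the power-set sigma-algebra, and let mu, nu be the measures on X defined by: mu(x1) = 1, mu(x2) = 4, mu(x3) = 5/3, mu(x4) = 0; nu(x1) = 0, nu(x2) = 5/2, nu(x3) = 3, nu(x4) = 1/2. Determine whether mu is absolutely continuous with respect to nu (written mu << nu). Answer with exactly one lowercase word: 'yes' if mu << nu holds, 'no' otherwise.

mu << nu means: every nu-null measurable set is also mu-null; equivalently, for every atom x, if nu({x}) = 0 then mu({x}) = 0.
Checking each atom:
  x1: nu = 0, mu = 1 > 0 -> violates mu << nu.
  x2: nu = 5/2 > 0 -> no constraint.
  x3: nu = 3 > 0 -> no constraint.
  x4: nu = 1/2 > 0 -> no constraint.
The atom(s) x1 violate the condition (nu = 0 but mu > 0). Therefore mu is NOT absolutely continuous w.r.t. nu.

no


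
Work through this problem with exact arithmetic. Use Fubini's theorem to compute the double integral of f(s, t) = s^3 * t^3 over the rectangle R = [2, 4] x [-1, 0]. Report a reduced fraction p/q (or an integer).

f(s, t) is a tensor product of a function of s and a function of t, and both factors are bounded continuous (hence Lebesgue integrable) on the rectangle, so Fubini's theorem applies:
  integral_R f d(m x m) = (integral_a1^b1 s^3 ds) * (integral_a2^b2 t^3 dt).
Inner integral in s: integral_{2}^{4} s^3 ds = (4^4 - 2^4)/4
  = 60.
Inner integral in t: integral_{-1}^{0} t^3 dt = (0^4 - (-1)^4)/4
  = -1/4.
Product: (60) * (-1/4) = -15.

-15


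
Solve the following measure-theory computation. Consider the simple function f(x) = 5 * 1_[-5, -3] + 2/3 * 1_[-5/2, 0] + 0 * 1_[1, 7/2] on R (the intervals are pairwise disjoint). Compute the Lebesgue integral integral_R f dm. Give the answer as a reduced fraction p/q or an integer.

For a simple function f = sum_i c_i * 1_{A_i} with disjoint A_i,
  integral f dm = sum_i c_i * m(A_i).
Lengths of the A_i:
  m(A_1) = -3 - (-5) = 2.
  m(A_2) = 0 - (-5/2) = 5/2.
  m(A_3) = 7/2 - 1 = 5/2.
Contributions c_i * m(A_i):
  (5) * (2) = 10.
  (2/3) * (5/2) = 5/3.
  (0) * (5/2) = 0.
Total: 10 + 5/3 + 0 = 35/3.

35/3


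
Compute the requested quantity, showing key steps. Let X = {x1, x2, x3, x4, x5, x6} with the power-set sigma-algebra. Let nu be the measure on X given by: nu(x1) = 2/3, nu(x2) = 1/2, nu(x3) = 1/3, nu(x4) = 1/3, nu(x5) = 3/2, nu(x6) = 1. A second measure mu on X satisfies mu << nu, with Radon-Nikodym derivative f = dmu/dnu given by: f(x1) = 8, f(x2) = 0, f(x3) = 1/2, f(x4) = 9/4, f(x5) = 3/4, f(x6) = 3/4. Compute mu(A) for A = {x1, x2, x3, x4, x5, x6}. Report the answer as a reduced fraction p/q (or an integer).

By the defining property of the Radon-Nikodym derivative, for every measurable set A,
  mu(A) = integral_A f dnu.
Since nu is a discrete measure concentrated on the atoms of X, the integral over A reduces to the sum
  mu(A) = sum_{x in A} f(x) * nu({x}).
Computing each term:
  x1: f(x1) * nu(x1) = 8 * 2/3 = 16/3.
  x2: f(x2) * nu(x2) = 0 * 1/2 = 0.
  x3: f(x3) * nu(x3) = 1/2 * 1/3 = 1/6.
  x4: f(x4) * nu(x4) = 9/4 * 1/3 = 3/4.
  x5: f(x5) * nu(x5) = 3/4 * 3/2 = 9/8.
  x6: f(x6) * nu(x6) = 3/4 * 1 = 3/4.
Summing: mu(A) = 16/3 + 0 + 1/6 + 3/4 + 9/8 + 3/4 = 65/8.

65/8


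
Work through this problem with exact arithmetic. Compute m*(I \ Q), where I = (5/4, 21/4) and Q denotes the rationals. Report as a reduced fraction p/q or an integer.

The interval I = (5/4, 21/4) has m(I) = 21/4 - 5/4 = 4 (endpoints are measure-zero, so open/closed/half-open agree). Write I = (I cap Q) u (I \ Q). The rationals in I are countable, so m*(I cap Q) = 0 (cover each rational by intervals whose total length is arbitrarily small). By countable subadditivity m*(I) <= m*(I cap Q) + m*(I \ Q), hence m*(I \ Q) >= m(I) = 4. The reverse inequality m*(I \ Q) <= m*(I) = 4 is trivial since (I \ Q) is a subset of I. Therefore m*(I \ Q) = 4.

4


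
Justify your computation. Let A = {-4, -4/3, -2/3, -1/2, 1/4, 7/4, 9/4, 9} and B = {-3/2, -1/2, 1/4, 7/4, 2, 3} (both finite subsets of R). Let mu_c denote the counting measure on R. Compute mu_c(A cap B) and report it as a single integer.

Counting measure on a finite set equals cardinality. mu_c(A cap B) = |A cap B| (elements appearing in both).
Enumerating the elements of A that also lie in B gives 3 element(s).
So mu_c(A cap B) = 3.

3


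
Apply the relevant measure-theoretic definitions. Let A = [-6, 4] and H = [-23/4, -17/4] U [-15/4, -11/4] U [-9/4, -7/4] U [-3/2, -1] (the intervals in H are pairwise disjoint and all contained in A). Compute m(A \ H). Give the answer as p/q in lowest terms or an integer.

The ambient interval has length m(A) = 4 - (-6) = 10.
Since the holes are disjoint and sit inside A, by finite additivity
  m(H) = sum_i (b_i - a_i), and m(A \ H) = m(A) - m(H).
Computing the hole measures:
  m(H_1) = -17/4 - (-23/4) = 3/2.
  m(H_2) = -11/4 - (-15/4) = 1.
  m(H_3) = -7/4 - (-9/4) = 1/2.
  m(H_4) = -1 - (-3/2) = 1/2.
Summed: m(H) = 3/2 + 1 + 1/2 + 1/2 = 7/2.
So m(A \ H) = 10 - 7/2 = 13/2.

13/2


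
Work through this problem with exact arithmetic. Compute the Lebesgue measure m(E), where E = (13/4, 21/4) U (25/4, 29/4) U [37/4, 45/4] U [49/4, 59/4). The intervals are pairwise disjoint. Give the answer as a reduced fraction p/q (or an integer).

For pairwise disjoint intervals, m(union_i I_i) = sum_i m(I_i),
and m is invariant under swapping open/closed endpoints (single points have measure 0).
So m(E) = sum_i (b_i - a_i).
  I_1 has length 21/4 - 13/4 = 2.
  I_2 has length 29/4 - 25/4 = 1.
  I_3 has length 45/4 - 37/4 = 2.
  I_4 has length 59/4 - 49/4 = 5/2.
Summing:
  m(E) = 2 + 1 + 2 + 5/2 = 15/2.

15/2


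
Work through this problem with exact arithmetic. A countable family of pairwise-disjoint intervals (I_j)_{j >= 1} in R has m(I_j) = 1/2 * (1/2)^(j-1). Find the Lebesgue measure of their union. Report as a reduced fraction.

By countable additivity of the Lebesgue measure on pairwise disjoint measurable sets,
  m(union_{j >= 1} I_j) = sum_{j >= 1} m(I_j) = sum_{j >= 1} a * r^(j-1),
  with a = 1/2 and r = 1/2.
Since 0 < r = 1/2 < 1, the geometric series converges:
  sum_{j >= 1} a * r^(j-1) = a / (1 - r).
  = 1/2 / (1 - 1/2)
  = 1/2 / (1/2)
  = 1.

1


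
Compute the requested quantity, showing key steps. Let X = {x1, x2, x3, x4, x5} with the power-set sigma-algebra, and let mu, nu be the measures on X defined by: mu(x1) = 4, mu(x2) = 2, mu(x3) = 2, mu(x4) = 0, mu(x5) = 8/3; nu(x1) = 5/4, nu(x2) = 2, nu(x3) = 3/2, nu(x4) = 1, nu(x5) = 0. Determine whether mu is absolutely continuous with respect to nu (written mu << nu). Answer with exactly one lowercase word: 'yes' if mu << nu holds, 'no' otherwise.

mu << nu means: every nu-null measurable set is also mu-null; equivalently, for every atom x, if nu({x}) = 0 then mu({x}) = 0.
Checking each atom:
  x1: nu = 5/4 > 0 -> no constraint.
  x2: nu = 2 > 0 -> no constraint.
  x3: nu = 3/2 > 0 -> no constraint.
  x4: nu = 1 > 0 -> no constraint.
  x5: nu = 0, mu = 8/3 > 0 -> violates mu << nu.
The atom(s) x5 violate the condition (nu = 0 but mu > 0). Therefore mu is NOT absolutely continuous w.r.t. nu.

no


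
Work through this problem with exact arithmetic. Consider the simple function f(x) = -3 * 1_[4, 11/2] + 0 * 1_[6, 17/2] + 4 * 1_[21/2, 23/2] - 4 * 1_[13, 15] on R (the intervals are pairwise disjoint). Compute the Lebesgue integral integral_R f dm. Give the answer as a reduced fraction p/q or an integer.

For a simple function f = sum_i c_i * 1_{A_i} with disjoint A_i,
  integral f dm = sum_i c_i * m(A_i).
Lengths of the A_i:
  m(A_1) = 11/2 - 4 = 3/2.
  m(A_2) = 17/2 - 6 = 5/2.
  m(A_3) = 23/2 - 21/2 = 1.
  m(A_4) = 15 - 13 = 2.
Contributions c_i * m(A_i):
  (-3) * (3/2) = -9/2.
  (0) * (5/2) = 0.
  (4) * (1) = 4.
  (-4) * (2) = -8.
Total: -9/2 + 0 + 4 - 8 = -17/2.

-17/2


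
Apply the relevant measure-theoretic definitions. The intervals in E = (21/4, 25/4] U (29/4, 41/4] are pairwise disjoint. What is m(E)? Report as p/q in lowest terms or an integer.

For pairwise disjoint intervals, m(union_i I_i) = sum_i m(I_i),
and m is invariant under swapping open/closed endpoints (single points have measure 0).
So m(E) = sum_i (b_i - a_i).
  I_1 has length 25/4 - 21/4 = 1.
  I_2 has length 41/4 - 29/4 = 3.
Summing:
  m(E) = 1 + 3 = 4.

4


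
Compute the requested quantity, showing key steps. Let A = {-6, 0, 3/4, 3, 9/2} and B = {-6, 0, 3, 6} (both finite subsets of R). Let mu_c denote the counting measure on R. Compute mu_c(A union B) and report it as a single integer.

Counting measure on a finite set equals cardinality. By inclusion-exclusion, |A union B| = |A| + |B| - |A cap B|.
|A| = 5, |B| = 4, |A cap B| = 3.
So mu_c(A union B) = 5 + 4 - 3 = 6.

6


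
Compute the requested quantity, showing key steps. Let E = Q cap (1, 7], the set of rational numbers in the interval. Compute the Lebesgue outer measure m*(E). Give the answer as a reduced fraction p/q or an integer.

E = Q cap (1, 7] is a subset of Q, which is countable. Enumerate Q = {q_1, q_2, ...}; for any eps > 0, cover q_k by the open interval (q_k - eps/2^(k+1), q_k + eps/2^(k+1)), of length eps/2^k. The total cover length is sum_{k>=1} eps/2^k = eps. Hence m*(E) <= m*(Q) <= eps for every eps > 0, and since outer measure is non-negative, m*(E) = 0.

0


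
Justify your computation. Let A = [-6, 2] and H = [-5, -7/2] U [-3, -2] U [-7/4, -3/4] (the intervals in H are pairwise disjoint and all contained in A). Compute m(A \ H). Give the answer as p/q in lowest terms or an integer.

The ambient interval has length m(A) = 2 - (-6) = 8.
Since the holes are disjoint and sit inside A, by finite additivity
  m(H) = sum_i (b_i - a_i), and m(A \ H) = m(A) - m(H).
Computing the hole measures:
  m(H_1) = -7/2 - (-5) = 3/2.
  m(H_2) = -2 - (-3) = 1.
  m(H_3) = -3/4 - (-7/4) = 1.
Summed: m(H) = 3/2 + 1 + 1 = 7/2.
So m(A \ H) = 8 - 7/2 = 9/2.

9/2


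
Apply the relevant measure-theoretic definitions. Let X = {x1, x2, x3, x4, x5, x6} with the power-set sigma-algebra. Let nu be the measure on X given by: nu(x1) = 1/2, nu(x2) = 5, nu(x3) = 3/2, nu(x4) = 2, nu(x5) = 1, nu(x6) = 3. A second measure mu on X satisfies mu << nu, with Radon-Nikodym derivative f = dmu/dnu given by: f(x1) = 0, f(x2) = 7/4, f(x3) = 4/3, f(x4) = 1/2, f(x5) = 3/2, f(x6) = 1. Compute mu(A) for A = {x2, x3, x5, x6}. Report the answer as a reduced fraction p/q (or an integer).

By the defining property of the Radon-Nikodym derivative, for every measurable set A,
  mu(A) = integral_A f dnu.
Since nu is a discrete measure concentrated on the atoms of X, the integral over A reduces to the sum
  mu(A) = sum_{x in A} f(x) * nu({x}).
Computing each term:
  x2: f(x2) * nu(x2) = 7/4 * 5 = 35/4.
  x3: f(x3) * nu(x3) = 4/3 * 3/2 = 2.
  x5: f(x5) * nu(x5) = 3/2 * 1 = 3/2.
  x6: f(x6) * nu(x6) = 1 * 3 = 3.
Summing: mu(A) = 35/4 + 2 + 3/2 + 3 = 61/4.

61/4


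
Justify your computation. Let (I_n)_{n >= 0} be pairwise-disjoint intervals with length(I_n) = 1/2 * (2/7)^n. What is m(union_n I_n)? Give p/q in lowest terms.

By countable additivity of the Lebesgue measure on pairwise disjoint measurable sets,
  m(union_{n >= 0} I_n) = sum_{n >= 0} m(I_n) = sum_{n >= 0} a * r^n,
  with a = 1/2 and r = 2/7.
Since 0 < r = 2/7 < 1, the geometric series converges:
  sum_{n >= 0} a * r^n = a / (1 - r).
  = 1/2 / (1 - 2/7)
  = 1/2 / (5/7)
  = 7/10.

7/10


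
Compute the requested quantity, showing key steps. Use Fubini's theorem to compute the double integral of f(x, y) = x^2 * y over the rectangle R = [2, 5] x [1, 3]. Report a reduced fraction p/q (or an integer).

f(x, y) is a tensor product of a function of x and a function of y, and both factors are bounded continuous (hence Lebesgue integrable) on the rectangle, so Fubini's theorem applies:
  integral_R f d(m x m) = (integral_a1^b1 x^2 dx) * (integral_a2^b2 y dy).
Inner integral in x: integral_{2}^{5} x^2 dx = (5^3 - 2^3)/3
  = 39.
Inner integral in y: integral_{1}^{3} y dy = (3^2 - 1^2)/2
  = 4.
Product: (39) * (4) = 156.

156


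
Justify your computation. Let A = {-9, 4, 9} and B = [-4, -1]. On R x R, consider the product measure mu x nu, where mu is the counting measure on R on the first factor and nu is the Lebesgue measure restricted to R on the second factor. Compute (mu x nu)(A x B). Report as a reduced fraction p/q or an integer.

For a measurable rectangle A x B, the product measure satisfies
  (mu x nu)(A x B) = mu(A) * nu(B).
  mu(A) = 3.
  nu(B) = 3.
  (mu x nu)(A x B) = 3 * 3 = 9.

9


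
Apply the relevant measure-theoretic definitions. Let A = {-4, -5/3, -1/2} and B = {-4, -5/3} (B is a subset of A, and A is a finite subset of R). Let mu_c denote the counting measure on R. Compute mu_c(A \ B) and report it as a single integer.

Counting measure assigns mu_c(E) = |E| (number of elements) when E is finite. For B subset A, A \ B is the set of elements of A not in B, so |A \ B| = |A| - |B|.
|A| = 3, |B| = 2, so mu_c(A \ B) = 3 - 2 = 1.

1


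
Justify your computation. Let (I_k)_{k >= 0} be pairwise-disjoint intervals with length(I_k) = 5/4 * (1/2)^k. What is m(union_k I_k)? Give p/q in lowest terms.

By countable additivity of the Lebesgue measure on pairwise disjoint measurable sets,
  m(union_{k >= 0} I_k) = sum_{k >= 0} m(I_k) = sum_{k >= 0} a * r^k,
  with a = 5/4 and r = 1/2.
Since 0 < r = 1/2 < 1, the geometric series converges:
  sum_{k >= 0} a * r^k = a / (1 - r).
  = 5/4 / (1 - 1/2)
  = 5/4 / (1/2)
  = 5/2.

5/2


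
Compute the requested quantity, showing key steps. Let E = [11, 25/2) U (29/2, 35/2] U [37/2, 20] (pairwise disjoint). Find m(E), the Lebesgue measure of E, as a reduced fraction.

For pairwise disjoint intervals, m(union_i I_i) = sum_i m(I_i),
and m is invariant under swapping open/closed endpoints (single points have measure 0).
So m(E) = sum_i (b_i - a_i).
  I_1 has length 25/2 - 11 = 3/2.
  I_2 has length 35/2 - 29/2 = 3.
  I_3 has length 20 - 37/2 = 3/2.
Summing:
  m(E) = 3/2 + 3 + 3/2 = 6.

6


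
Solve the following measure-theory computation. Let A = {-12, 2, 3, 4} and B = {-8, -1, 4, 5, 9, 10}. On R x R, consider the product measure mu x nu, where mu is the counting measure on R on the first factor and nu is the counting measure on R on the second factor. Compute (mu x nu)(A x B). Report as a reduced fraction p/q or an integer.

For a measurable rectangle A x B, the product measure satisfies
  (mu x nu)(A x B) = mu(A) * nu(B).
  mu(A) = 4.
  nu(B) = 6.
  (mu x nu)(A x B) = 4 * 6 = 24.

24


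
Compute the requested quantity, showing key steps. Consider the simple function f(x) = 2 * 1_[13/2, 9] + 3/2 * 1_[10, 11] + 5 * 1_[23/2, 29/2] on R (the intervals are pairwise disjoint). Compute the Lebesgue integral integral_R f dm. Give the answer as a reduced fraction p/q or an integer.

For a simple function f = sum_i c_i * 1_{A_i} with disjoint A_i,
  integral f dm = sum_i c_i * m(A_i).
Lengths of the A_i:
  m(A_1) = 9 - 13/2 = 5/2.
  m(A_2) = 11 - 10 = 1.
  m(A_3) = 29/2 - 23/2 = 3.
Contributions c_i * m(A_i):
  (2) * (5/2) = 5.
  (3/2) * (1) = 3/2.
  (5) * (3) = 15.
Total: 5 + 3/2 + 15 = 43/2.

43/2


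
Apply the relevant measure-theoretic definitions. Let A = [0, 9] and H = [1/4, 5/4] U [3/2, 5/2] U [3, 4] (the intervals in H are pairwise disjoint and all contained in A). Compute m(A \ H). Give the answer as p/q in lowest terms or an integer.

The ambient interval has length m(A) = 9 - 0 = 9.
Since the holes are disjoint and sit inside A, by finite additivity
  m(H) = sum_i (b_i - a_i), and m(A \ H) = m(A) - m(H).
Computing the hole measures:
  m(H_1) = 5/4 - 1/4 = 1.
  m(H_2) = 5/2 - 3/2 = 1.
  m(H_3) = 4 - 3 = 1.
Summed: m(H) = 1 + 1 + 1 = 3.
So m(A \ H) = 9 - 3 = 6.

6


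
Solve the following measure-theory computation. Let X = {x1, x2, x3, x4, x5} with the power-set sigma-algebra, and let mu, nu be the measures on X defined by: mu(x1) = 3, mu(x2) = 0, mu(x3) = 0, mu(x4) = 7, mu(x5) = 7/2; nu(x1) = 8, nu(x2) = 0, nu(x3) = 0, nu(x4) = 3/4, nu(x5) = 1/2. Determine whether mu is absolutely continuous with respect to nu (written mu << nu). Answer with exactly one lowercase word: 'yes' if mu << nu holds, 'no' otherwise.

mu << nu means: every nu-null measurable set is also mu-null; equivalently, for every atom x, if nu({x}) = 0 then mu({x}) = 0.
Checking each atom:
  x1: nu = 8 > 0 -> no constraint.
  x2: nu = 0, mu = 0 -> consistent with mu << nu.
  x3: nu = 0, mu = 0 -> consistent with mu << nu.
  x4: nu = 3/4 > 0 -> no constraint.
  x5: nu = 1/2 > 0 -> no constraint.
No atom violates the condition. Therefore mu << nu.

yes


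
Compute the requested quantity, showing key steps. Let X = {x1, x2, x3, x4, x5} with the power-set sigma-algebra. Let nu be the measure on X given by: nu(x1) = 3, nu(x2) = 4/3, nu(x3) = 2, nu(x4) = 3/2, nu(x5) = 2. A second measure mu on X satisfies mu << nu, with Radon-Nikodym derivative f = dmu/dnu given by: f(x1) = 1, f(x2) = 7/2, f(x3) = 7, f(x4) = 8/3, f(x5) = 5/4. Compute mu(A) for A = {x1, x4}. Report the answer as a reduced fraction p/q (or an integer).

By the defining property of the Radon-Nikodym derivative, for every measurable set A,
  mu(A) = integral_A f dnu.
Since nu is a discrete measure concentrated on the atoms of X, the integral over A reduces to the sum
  mu(A) = sum_{x in A} f(x) * nu({x}).
Computing each term:
  x1: f(x1) * nu(x1) = 1 * 3 = 3.
  x4: f(x4) * nu(x4) = 8/3 * 3/2 = 4.
Summing: mu(A) = 3 + 4 = 7.

7


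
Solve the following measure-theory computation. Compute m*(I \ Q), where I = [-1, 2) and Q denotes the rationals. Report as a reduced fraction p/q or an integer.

The interval I = [-1, 2) has m(I) = 2 - (-1) = 3 (endpoints are measure-zero, so open/closed/half-open agree). Write I = (I cap Q) u (I \ Q). The rationals in I are countable, so m*(I cap Q) = 0 (cover each rational by intervals whose total length is arbitrarily small). By countable subadditivity m*(I) <= m*(I cap Q) + m*(I \ Q), hence m*(I \ Q) >= m(I) = 3. The reverse inequality m*(I \ Q) <= m*(I) = 3 is trivial since (I \ Q) is a subset of I. Therefore m*(I \ Q) = 3.

3


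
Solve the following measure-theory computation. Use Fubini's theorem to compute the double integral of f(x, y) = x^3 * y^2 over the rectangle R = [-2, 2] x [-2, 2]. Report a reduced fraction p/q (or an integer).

f(x, y) is a tensor product of a function of x and a function of y, and both factors are bounded continuous (hence Lebesgue integrable) on the rectangle, so Fubini's theorem applies:
  integral_R f d(m x m) = (integral_a1^b1 x^3 dx) * (integral_a2^b2 y^2 dy).
Inner integral in x: integral_{-2}^{2} x^3 dx = (2^4 - (-2)^4)/4
  = 0.
Inner integral in y: integral_{-2}^{2} y^2 dy = (2^3 - (-2)^3)/3
  = 16/3.
Product: (0) * (16/3) = 0.

0
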